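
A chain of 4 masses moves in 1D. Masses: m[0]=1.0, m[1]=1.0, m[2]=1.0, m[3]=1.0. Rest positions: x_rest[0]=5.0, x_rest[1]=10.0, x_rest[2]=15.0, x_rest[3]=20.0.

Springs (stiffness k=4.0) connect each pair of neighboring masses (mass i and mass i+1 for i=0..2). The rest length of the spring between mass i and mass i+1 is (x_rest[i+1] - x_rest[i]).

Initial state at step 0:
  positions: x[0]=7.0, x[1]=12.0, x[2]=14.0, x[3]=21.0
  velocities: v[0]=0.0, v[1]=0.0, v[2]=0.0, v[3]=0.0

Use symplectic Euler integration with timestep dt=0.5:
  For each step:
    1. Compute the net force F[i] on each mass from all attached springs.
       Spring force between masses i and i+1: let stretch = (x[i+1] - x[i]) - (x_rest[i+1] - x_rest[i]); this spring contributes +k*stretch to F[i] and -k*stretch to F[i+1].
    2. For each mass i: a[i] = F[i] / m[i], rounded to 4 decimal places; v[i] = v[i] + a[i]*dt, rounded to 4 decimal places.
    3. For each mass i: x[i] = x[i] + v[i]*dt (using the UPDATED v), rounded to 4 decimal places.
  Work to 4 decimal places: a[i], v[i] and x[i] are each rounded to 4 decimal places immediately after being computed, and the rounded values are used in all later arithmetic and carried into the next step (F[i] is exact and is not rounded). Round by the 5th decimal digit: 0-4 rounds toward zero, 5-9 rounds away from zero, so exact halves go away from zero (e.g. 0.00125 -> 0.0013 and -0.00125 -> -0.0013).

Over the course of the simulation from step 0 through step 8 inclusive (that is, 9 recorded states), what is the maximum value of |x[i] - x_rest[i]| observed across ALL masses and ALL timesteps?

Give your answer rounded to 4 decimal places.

Answer: 4.0000

Derivation:
Step 0: x=[7.0000 12.0000 14.0000 21.0000] v=[0.0000 0.0000 0.0000 0.0000]
Step 1: x=[7.0000 9.0000 19.0000 19.0000] v=[0.0000 -6.0000 10.0000 -4.0000]
Step 2: x=[4.0000 14.0000 14.0000 22.0000] v=[-6.0000 10.0000 -10.0000 6.0000]
Step 3: x=[6.0000 9.0000 17.0000 22.0000] v=[4.0000 -10.0000 6.0000 0.0000]
Step 4: x=[6.0000 9.0000 17.0000 22.0000] v=[0.0000 0.0000 0.0000 0.0000]
Step 5: x=[4.0000 14.0000 14.0000 22.0000] v=[-4.0000 10.0000 -6.0000 0.0000]
Step 6: x=[7.0000 9.0000 19.0000 19.0000] v=[6.0000 -10.0000 10.0000 -6.0000]
Step 7: x=[7.0000 12.0000 14.0000 21.0000] v=[0.0000 6.0000 -10.0000 4.0000]
Step 8: x=[7.0000 12.0000 14.0000 21.0000] v=[0.0000 0.0000 0.0000 0.0000]
Max displacement = 4.0000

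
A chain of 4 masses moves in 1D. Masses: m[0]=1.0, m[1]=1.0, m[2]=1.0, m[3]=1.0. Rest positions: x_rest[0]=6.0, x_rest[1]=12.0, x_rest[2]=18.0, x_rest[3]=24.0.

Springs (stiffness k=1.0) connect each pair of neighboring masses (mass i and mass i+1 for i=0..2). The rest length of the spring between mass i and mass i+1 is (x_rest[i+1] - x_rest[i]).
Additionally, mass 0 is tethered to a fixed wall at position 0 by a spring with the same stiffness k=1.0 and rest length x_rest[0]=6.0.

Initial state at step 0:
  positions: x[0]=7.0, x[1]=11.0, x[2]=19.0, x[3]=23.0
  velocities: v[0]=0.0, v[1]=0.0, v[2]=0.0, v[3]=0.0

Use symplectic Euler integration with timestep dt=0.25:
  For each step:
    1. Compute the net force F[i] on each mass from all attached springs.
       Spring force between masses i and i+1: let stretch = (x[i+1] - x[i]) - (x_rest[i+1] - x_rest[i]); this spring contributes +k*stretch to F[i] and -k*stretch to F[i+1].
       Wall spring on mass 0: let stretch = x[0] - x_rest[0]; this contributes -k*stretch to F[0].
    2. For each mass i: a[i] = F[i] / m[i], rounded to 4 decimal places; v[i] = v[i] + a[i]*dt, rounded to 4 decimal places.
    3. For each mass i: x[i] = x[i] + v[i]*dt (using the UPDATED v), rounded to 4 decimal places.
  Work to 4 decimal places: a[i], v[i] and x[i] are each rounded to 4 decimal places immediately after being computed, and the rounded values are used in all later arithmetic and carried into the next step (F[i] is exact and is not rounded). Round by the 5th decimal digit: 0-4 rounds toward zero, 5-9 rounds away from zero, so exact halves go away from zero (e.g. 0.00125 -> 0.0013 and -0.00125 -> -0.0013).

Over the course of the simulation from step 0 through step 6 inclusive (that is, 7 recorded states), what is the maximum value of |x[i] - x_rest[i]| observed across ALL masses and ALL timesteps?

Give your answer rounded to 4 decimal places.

Step 0: x=[7.0000 11.0000 19.0000 23.0000] v=[0.0000 0.0000 0.0000 0.0000]
Step 1: x=[6.8125 11.2500 18.7500 23.1250] v=[-0.7500 1.0000 -1.0000 0.5000]
Step 2: x=[6.4766 11.6914 18.3047 23.3516] v=[-1.3438 1.7656 -1.7813 0.9063]
Step 3: x=[6.0618 12.2202 17.7615 23.6378] v=[-1.6593 2.1152 -2.1729 1.1446]
Step 4: x=[5.6530 12.7104 17.2392 23.9317] v=[-1.6352 1.9609 -2.0892 1.1755]
Step 5: x=[5.3320 13.0426 16.8521 24.1823] v=[-1.2841 1.3288 -1.5483 1.0024]
Step 6: x=[5.1596 13.1310 16.6851 24.3498] v=[-0.6895 0.3535 -0.6681 0.6699]
Max displacement = 1.3149

Answer: 1.3149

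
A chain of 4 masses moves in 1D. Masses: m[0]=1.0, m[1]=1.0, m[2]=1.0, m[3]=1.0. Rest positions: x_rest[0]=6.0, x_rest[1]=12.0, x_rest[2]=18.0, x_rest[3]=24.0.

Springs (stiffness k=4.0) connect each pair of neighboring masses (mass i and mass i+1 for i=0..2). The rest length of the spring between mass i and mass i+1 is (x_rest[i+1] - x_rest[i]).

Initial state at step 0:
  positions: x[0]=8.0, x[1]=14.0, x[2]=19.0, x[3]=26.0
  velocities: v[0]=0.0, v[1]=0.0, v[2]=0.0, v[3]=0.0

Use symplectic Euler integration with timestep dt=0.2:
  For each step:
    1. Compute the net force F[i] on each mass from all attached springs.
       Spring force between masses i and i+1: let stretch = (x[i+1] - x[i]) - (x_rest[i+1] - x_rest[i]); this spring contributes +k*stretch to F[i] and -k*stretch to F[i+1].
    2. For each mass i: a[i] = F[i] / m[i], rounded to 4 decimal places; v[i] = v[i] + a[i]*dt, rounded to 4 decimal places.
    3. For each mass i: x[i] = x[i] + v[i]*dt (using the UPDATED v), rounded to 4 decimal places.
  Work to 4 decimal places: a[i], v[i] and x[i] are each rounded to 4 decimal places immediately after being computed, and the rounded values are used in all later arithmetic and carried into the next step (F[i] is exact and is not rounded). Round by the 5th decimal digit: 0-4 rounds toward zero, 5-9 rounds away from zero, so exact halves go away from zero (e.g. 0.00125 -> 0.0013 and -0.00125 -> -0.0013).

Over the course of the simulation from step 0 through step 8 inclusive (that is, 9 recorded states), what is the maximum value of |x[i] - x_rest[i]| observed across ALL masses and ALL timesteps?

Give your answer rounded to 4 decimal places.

Answer: 2.4001

Derivation:
Step 0: x=[8.0000 14.0000 19.0000 26.0000] v=[0.0000 0.0000 0.0000 0.0000]
Step 1: x=[8.0000 13.8400 19.3200 25.8400] v=[0.0000 -0.8000 1.6000 -0.8000]
Step 2: x=[7.9744 13.6224 19.8064 25.5968] v=[-0.1280 -1.0880 2.4320 -1.2160]
Step 3: x=[7.8925 13.4906 20.2298 25.3871] v=[-0.4096 -0.6592 2.1171 -1.0483]
Step 4: x=[7.7463 13.5413 20.4001 25.3123] v=[-0.7311 0.2537 0.8516 -0.3741]
Step 5: x=[7.5673 13.7622 20.2590 25.4115] v=[-0.8951 1.1047 -0.7057 0.4961]
Step 6: x=[7.4195 14.0314 19.9028 25.6463] v=[-0.7392 1.3462 -1.7811 1.1741]
Step 7: x=[7.3696 14.1822 19.5261 25.9222] v=[-0.2497 0.7538 -1.8834 1.3793]
Step 8: x=[7.4497 14.0980 19.3178 26.1347] v=[0.4004 -0.4212 -1.0416 1.0624]
Max displacement = 2.4001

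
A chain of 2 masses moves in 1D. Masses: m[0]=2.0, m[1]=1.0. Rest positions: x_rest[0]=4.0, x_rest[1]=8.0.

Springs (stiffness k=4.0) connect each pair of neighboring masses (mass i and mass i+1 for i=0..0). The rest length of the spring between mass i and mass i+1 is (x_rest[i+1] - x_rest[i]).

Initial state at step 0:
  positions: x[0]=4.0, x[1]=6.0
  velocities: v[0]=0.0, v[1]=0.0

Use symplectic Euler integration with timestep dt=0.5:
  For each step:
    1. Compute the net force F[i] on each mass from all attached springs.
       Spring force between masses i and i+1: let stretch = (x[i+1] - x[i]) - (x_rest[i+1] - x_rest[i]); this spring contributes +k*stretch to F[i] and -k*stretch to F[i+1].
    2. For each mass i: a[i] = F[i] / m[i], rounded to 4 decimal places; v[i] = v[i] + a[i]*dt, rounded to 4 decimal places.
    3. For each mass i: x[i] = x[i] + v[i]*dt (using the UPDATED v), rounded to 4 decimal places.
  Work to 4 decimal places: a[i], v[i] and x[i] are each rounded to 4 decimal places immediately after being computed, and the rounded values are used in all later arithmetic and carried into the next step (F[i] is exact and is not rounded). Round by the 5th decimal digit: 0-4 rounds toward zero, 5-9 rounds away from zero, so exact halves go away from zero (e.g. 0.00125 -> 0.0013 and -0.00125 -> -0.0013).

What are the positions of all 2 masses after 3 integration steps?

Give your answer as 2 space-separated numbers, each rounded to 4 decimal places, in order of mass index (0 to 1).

Answer: 3.2500 7.5000

Derivation:
Step 0: x=[4.0000 6.0000] v=[0.0000 0.0000]
Step 1: x=[3.0000 8.0000] v=[-2.0000 4.0000]
Step 2: x=[2.5000 9.0000] v=[-1.0000 2.0000]
Step 3: x=[3.2500 7.5000] v=[1.5000 -3.0000]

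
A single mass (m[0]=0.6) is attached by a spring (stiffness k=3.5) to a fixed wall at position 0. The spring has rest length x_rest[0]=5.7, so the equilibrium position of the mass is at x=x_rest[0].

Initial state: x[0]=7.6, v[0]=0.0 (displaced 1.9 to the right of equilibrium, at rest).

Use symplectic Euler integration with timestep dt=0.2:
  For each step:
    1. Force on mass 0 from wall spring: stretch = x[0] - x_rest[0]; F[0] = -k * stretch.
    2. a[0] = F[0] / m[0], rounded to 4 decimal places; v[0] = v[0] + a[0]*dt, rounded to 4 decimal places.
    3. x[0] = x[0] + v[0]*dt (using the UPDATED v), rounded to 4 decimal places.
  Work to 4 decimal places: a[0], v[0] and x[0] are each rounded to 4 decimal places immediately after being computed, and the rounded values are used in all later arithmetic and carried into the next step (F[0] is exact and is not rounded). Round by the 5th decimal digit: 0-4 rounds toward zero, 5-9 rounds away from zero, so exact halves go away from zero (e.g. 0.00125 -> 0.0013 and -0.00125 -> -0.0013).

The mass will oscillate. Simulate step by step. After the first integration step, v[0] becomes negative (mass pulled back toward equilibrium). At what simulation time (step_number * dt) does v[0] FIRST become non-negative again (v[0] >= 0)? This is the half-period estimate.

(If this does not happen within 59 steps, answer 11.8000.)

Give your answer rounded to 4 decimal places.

Step 0: x=[7.6000] v=[0.0000]
Step 1: x=[7.1567] v=[-2.2167]
Step 2: x=[6.3735] v=[-3.9162]
Step 3: x=[5.4331] v=[-4.7020]
Step 4: x=[4.5550] v=[-4.3906]
Step 5: x=[3.9440] v=[-3.0548]
Step 6: x=[3.7428] v=[-1.0061]
Step 7: x=[3.9983] v=[1.2773]
First v>=0 after going negative at step 7, time=1.4000

Answer: 1.4000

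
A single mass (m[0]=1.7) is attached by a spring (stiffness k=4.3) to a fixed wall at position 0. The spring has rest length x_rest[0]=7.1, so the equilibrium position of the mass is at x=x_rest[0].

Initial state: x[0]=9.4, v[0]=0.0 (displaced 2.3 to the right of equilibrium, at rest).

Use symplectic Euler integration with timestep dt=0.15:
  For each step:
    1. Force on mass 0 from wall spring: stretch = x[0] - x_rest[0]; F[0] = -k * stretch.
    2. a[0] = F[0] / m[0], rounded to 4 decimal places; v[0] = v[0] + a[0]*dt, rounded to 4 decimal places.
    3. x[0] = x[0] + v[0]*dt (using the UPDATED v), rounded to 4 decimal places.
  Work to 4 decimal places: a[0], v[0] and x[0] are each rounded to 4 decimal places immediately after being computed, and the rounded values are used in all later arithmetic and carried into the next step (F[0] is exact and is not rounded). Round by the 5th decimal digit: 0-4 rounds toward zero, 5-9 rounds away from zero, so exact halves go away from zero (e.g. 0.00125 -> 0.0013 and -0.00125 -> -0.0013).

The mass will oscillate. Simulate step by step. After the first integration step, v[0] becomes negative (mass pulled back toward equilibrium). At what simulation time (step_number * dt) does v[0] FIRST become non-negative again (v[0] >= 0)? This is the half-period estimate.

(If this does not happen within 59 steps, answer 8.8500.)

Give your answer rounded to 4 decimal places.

Step 0: x=[9.4000] v=[0.0000]
Step 1: x=[9.2691] v=[-0.8726]
Step 2: x=[9.0148] v=[-1.6956]
Step 3: x=[8.6515] v=[-2.4221]
Step 4: x=[8.1999] v=[-3.0108]
Step 5: x=[7.6857] v=[-3.4281]
Step 6: x=[7.1382] v=[-3.6503]
Step 7: x=[6.5885] v=[-3.6648]
Step 8: x=[6.0679] v=[-3.4707]
Step 9: x=[5.6060] v=[-3.0791]
Step 10: x=[5.2292] v=[-2.5123]
Step 11: x=[4.9588] v=[-1.8025]
Step 12: x=[4.8103] v=[-0.9901]
Step 13: x=[4.7921] v=[-0.1214]
Step 14: x=[4.9052] v=[0.7542]
First v>=0 after going negative at step 14, time=2.1000

Answer: 2.1000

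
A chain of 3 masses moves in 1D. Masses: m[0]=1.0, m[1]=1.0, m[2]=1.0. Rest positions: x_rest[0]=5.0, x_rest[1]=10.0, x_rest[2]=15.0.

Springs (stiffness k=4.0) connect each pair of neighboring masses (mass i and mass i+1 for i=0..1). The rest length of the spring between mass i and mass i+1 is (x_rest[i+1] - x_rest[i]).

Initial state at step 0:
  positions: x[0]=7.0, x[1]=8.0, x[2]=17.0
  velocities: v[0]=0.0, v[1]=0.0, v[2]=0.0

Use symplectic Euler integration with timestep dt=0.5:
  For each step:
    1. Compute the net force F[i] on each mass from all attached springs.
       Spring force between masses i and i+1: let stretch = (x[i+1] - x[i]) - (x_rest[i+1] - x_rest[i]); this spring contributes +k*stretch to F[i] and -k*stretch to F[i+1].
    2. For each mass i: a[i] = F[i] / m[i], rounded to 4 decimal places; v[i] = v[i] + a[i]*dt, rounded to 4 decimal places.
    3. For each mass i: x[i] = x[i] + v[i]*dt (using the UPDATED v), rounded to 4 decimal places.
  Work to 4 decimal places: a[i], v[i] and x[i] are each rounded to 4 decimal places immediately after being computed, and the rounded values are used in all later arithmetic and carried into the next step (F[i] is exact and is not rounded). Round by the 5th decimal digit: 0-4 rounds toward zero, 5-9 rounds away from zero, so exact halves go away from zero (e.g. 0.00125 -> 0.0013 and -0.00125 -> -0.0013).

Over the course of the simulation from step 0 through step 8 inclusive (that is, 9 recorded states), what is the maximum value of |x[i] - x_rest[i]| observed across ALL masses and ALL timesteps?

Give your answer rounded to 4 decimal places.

Step 0: x=[7.0000 8.0000 17.0000] v=[0.0000 0.0000 0.0000]
Step 1: x=[3.0000 16.0000 13.0000] v=[-8.0000 16.0000 -8.0000]
Step 2: x=[7.0000 8.0000 17.0000] v=[8.0000 -16.0000 8.0000]
Step 3: x=[7.0000 8.0000 17.0000] v=[0.0000 0.0000 0.0000]
Step 4: x=[3.0000 16.0000 13.0000] v=[-8.0000 16.0000 -8.0000]
Step 5: x=[7.0000 8.0000 17.0000] v=[8.0000 -16.0000 8.0000]
Step 6: x=[7.0000 8.0000 17.0000] v=[0.0000 0.0000 0.0000]
Step 7: x=[3.0000 16.0000 13.0000] v=[-8.0000 16.0000 -8.0000]
Step 8: x=[7.0000 8.0000 17.0000] v=[8.0000 -16.0000 8.0000]
Max displacement = 6.0000

Answer: 6.0000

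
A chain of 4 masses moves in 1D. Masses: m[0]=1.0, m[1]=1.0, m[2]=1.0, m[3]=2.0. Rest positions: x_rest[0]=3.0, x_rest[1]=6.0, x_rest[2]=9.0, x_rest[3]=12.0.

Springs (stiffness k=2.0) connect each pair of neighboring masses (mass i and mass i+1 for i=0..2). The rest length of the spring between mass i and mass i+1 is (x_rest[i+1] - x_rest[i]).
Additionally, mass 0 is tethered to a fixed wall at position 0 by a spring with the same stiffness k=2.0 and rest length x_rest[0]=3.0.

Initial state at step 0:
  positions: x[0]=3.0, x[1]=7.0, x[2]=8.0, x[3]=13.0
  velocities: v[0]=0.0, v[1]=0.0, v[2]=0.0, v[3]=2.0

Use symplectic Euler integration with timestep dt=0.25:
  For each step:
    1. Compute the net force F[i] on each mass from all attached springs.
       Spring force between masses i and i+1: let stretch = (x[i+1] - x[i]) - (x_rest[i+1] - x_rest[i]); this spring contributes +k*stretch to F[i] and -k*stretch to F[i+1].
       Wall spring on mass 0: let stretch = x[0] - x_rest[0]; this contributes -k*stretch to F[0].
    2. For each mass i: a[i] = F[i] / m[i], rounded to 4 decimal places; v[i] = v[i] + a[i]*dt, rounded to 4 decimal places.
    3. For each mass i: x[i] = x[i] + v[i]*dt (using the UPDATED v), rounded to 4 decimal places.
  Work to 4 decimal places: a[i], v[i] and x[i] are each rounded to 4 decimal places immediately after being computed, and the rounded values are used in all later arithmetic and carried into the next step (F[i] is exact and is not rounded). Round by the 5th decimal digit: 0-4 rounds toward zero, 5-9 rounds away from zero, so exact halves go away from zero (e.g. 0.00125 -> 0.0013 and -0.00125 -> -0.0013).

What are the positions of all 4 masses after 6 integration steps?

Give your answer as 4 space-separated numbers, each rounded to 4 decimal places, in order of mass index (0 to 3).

Step 0: x=[3.0000 7.0000 8.0000 13.0000] v=[0.0000 0.0000 0.0000 2.0000]
Step 1: x=[3.1250 6.6250 8.5000 13.3750] v=[0.5000 -1.5000 2.0000 1.5000]
Step 2: x=[3.2969 6.0469 9.3750 13.6328] v=[0.6875 -2.3125 3.5000 1.0313]
Step 3: x=[3.4004 5.5410 10.3662 13.8120] v=[0.4141 -2.0235 3.9649 0.7169]
Step 4: x=[3.3465 5.3707 11.1850 13.9634] v=[-0.2158 -0.6812 3.2752 0.6055]
Step 5: x=[3.1273 5.6742 11.6243 14.1286] v=[-0.8770 1.2139 1.7573 0.6609]
Step 6: x=[2.8355 6.4031 11.6329 14.3248] v=[-1.1672 2.9155 0.0344 0.7848]

Answer: 2.8355 6.4031 11.6329 14.3248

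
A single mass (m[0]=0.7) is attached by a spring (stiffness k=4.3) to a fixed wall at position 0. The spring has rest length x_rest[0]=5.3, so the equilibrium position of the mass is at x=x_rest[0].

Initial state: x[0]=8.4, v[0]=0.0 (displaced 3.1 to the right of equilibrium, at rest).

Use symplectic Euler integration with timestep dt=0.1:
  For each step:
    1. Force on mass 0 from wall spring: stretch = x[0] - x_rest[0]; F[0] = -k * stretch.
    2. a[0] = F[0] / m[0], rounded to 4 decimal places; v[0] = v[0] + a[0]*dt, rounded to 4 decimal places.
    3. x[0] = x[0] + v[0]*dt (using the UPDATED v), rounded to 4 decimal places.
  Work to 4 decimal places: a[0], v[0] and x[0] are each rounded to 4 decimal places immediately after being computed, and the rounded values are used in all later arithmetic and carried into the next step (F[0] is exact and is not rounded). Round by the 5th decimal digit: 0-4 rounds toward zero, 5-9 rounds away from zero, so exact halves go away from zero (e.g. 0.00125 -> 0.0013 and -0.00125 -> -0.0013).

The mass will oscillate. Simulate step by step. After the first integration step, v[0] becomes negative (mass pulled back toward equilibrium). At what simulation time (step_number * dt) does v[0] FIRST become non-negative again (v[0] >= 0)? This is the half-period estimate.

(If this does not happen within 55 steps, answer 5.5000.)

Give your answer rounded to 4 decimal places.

Step 0: x=[8.4000] v=[0.0000]
Step 1: x=[8.2096] v=[-1.9043]
Step 2: x=[7.8404] v=[-3.6916]
Step 3: x=[7.3152] v=[-5.2521]
Step 4: x=[6.6662] v=[-6.4900]
Step 5: x=[5.9333] v=[-7.3292]
Step 6: x=[5.1615] v=[-7.7182]
Step 7: x=[4.3982] v=[-7.6331]
Step 8: x=[3.6903] v=[-7.0791]
Step 9: x=[3.0813] v=[-6.0903]
Step 10: x=[2.6086] v=[-4.7274]
Step 11: x=[2.3012] v=[-3.0741]
Step 12: x=[2.1780] v=[-1.2320]
Step 13: x=[2.2466] v=[0.6858]
First v>=0 after going negative at step 13, time=1.3000

Answer: 1.3000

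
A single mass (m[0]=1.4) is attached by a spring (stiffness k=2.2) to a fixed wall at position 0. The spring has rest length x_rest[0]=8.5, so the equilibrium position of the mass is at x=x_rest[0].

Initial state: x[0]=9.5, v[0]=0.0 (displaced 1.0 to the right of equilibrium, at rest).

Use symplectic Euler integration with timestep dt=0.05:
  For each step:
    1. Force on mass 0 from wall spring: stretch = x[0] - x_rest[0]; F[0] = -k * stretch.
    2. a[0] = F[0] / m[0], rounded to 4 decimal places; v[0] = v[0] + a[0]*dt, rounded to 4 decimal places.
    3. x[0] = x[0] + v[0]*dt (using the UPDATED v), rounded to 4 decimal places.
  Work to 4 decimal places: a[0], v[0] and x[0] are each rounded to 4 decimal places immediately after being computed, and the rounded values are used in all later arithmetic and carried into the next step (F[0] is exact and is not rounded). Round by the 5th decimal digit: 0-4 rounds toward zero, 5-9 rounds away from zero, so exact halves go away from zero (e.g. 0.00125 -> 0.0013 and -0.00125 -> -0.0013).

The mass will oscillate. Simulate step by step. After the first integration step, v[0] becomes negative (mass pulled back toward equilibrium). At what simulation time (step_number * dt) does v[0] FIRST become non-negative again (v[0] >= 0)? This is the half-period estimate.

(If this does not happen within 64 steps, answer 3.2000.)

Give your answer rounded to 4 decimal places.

Answer: 2.5500

Derivation:
Step 0: x=[9.5000] v=[0.0000]
Step 1: x=[9.4961] v=[-0.0786]
Step 2: x=[9.4883] v=[-0.1569]
Step 3: x=[9.4766] v=[-0.2346]
Step 4: x=[9.4610] v=[-0.3113]
Step 5: x=[9.4417] v=[-0.3868]
Step 6: x=[9.4187] v=[-0.4608]
Step 7: x=[9.3921] v=[-0.5330]
Step 8: x=[9.3619] v=[-0.6031]
Step 9: x=[9.3284] v=[-0.6708]
Step 10: x=[9.2916] v=[-0.7359]
Step 11: x=[9.2517] v=[-0.7981]
Step 12: x=[9.2088] v=[-0.8572]
Step 13: x=[9.1632] v=[-0.9129]
Step 14: x=[9.1150] v=[-0.9650]
Step 15: x=[9.0643] v=[-1.0133]
Step 16: x=[9.0114] v=[-1.0576]
Step 17: x=[8.9565] v=[-1.0978]
Step 18: x=[8.8998] v=[-1.1337]
Step 19: x=[8.8415] v=[-1.1651]
Step 20: x=[8.7819] v=[-1.1919]
Step 21: x=[8.7212] v=[-1.2141]
Step 22: x=[8.6596] v=[-1.2315]
Step 23: x=[8.5974] v=[-1.2440]
Step 24: x=[8.5348] v=[-1.2517]
Step 25: x=[8.4721] v=[-1.2544]
Step 26: x=[8.4095] v=[-1.2522]
Step 27: x=[8.3472] v=[-1.2451]
Step 28: x=[8.2855] v=[-1.2331]
Step 29: x=[8.2247] v=[-1.2162]
Step 30: x=[8.1650] v=[-1.1946]
Step 31: x=[8.1066] v=[-1.1683]
Step 32: x=[8.0497] v=[-1.1374]
Step 33: x=[7.9946] v=[-1.1020]
Step 34: x=[7.9415] v=[-1.0623]
Step 35: x=[7.8906] v=[-1.0184]
Step 36: x=[7.8421] v=[-0.9705]
Step 37: x=[7.7962] v=[-0.9188]
Step 38: x=[7.7530] v=[-0.8635]
Step 39: x=[7.7128] v=[-0.8048]
Step 40: x=[7.6757] v=[-0.7430]
Step 41: x=[7.6418] v=[-0.6782]
Step 42: x=[7.6113] v=[-0.6108]
Step 43: x=[7.5843] v=[-0.5410]
Step 44: x=[7.5608] v=[-0.4691]
Step 45: x=[7.5410] v=[-0.3953]
Step 46: x=[7.5250] v=[-0.3200]
Step 47: x=[7.5128] v=[-0.2434]
Step 48: x=[7.5045] v=[-0.1658]
Step 49: x=[7.5001] v=[-0.0876]
Step 50: x=[7.4997] v=[-0.0090]
Step 51: x=[7.5032] v=[0.0696]
First v>=0 after going negative at step 51, time=2.5500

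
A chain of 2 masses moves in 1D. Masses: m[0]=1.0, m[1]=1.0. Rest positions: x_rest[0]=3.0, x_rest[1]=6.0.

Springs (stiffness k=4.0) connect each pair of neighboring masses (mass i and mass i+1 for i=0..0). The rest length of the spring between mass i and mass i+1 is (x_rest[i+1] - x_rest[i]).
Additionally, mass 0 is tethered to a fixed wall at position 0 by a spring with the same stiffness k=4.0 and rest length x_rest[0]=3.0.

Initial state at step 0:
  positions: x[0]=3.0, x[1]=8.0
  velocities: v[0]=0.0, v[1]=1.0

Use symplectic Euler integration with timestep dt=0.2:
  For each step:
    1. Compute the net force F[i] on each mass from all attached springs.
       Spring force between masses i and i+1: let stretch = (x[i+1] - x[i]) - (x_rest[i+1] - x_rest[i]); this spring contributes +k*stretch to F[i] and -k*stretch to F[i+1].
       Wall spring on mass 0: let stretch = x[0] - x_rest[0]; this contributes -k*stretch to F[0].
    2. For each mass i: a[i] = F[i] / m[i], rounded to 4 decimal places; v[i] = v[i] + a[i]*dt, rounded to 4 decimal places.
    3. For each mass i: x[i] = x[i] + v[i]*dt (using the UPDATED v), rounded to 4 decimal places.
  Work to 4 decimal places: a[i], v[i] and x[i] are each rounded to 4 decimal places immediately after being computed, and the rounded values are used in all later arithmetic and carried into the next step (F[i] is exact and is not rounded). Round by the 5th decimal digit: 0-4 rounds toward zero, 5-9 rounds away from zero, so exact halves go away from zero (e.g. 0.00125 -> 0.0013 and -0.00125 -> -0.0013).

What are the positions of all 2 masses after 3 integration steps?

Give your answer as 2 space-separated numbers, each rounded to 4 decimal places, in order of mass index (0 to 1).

Step 0: x=[3.0000 8.0000] v=[0.0000 1.0000]
Step 1: x=[3.3200 7.8800] v=[1.6000 -0.6000]
Step 2: x=[3.8384 7.5104] v=[2.5920 -1.8480]
Step 3: x=[4.3302 7.0333] v=[2.4589 -2.3856]

Answer: 4.3302 7.0333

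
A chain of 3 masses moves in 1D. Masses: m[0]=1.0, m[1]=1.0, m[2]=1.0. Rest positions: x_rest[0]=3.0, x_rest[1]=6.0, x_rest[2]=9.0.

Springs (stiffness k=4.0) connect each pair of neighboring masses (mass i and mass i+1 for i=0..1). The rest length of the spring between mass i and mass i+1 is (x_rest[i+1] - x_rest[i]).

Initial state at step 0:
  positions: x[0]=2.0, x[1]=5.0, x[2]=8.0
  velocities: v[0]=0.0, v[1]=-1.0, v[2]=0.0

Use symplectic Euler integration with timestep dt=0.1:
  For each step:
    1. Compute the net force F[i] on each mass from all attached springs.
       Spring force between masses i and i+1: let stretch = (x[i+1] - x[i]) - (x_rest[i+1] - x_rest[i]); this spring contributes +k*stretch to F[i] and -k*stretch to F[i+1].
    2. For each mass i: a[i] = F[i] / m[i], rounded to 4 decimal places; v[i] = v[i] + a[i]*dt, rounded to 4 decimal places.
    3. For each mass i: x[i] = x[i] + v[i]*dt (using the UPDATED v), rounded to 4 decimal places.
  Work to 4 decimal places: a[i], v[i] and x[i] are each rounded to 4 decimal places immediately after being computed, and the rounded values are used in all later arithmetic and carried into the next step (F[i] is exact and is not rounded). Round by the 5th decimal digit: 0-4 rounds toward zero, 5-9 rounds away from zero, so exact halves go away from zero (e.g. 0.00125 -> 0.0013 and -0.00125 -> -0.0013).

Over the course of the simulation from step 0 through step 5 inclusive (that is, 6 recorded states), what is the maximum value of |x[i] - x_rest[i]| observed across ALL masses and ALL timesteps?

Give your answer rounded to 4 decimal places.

Step 0: x=[2.0000 5.0000 8.0000] v=[0.0000 -1.0000 0.0000]
Step 1: x=[2.0000 4.9000 8.0000] v=[0.0000 -1.0000 0.0000]
Step 2: x=[1.9960 4.8080 7.9960] v=[-0.0400 -0.9200 -0.0400]
Step 3: x=[1.9845 4.7310 7.9845] v=[-0.1152 -0.7696 -0.1152]
Step 4: x=[1.9628 4.6743 7.9628] v=[-0.2166 -0.5668 -0.2166]
Step 5: x=[1.9296 4.6407 7.9296] v=[-0.3320 -0.3360 -0.3320]
Max displacement = 1.3593

Answer: 1.3593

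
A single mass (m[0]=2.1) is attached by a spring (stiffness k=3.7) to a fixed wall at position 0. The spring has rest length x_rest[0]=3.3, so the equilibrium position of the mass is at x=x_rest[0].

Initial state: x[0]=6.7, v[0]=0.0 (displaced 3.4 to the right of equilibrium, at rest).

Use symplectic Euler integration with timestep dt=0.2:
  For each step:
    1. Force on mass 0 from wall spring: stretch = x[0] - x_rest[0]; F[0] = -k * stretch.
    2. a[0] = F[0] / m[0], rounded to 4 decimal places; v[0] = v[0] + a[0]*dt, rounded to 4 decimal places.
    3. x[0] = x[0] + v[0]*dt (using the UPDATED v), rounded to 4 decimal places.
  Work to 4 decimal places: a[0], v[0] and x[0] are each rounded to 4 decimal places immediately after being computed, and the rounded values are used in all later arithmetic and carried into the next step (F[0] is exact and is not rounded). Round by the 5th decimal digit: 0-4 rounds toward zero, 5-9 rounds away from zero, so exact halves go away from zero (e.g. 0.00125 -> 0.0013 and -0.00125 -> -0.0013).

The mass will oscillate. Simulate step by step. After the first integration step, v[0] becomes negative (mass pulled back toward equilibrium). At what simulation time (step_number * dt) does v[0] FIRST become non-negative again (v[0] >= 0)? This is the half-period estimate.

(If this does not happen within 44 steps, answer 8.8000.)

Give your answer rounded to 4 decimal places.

Answer: 2.4000

Derivation:
Step 0: x=[6.7000] v=[0.0000]
Step 1: x=[6.4604] v=[-1.1981]
Step 2: x=[5.9980] v=[-2.3118]
Step 3: x=[5.3455] v=[-3.2625]
Step 4: x=[4.5488] v=[-3.9833]
Step 5: x=[3.6641] v=[-4.4234]
Step 6: x=[2.7538] v=[-4.5517]
Step 7: x=[1.8820] v=[-4.3592]
Step 8: x=[1.1101] v=[-3.8595]
Step 9: x=[0.4925] v=[-3.0878]
Step 10: x=[0.0728] v=[-2.0985]
Step 11: x=[-0.1195] v=[-0.9613]
Step 12: x=[-0.0708] v=[0.2437]
First v>=0 after going negative at step 12, time=2.4000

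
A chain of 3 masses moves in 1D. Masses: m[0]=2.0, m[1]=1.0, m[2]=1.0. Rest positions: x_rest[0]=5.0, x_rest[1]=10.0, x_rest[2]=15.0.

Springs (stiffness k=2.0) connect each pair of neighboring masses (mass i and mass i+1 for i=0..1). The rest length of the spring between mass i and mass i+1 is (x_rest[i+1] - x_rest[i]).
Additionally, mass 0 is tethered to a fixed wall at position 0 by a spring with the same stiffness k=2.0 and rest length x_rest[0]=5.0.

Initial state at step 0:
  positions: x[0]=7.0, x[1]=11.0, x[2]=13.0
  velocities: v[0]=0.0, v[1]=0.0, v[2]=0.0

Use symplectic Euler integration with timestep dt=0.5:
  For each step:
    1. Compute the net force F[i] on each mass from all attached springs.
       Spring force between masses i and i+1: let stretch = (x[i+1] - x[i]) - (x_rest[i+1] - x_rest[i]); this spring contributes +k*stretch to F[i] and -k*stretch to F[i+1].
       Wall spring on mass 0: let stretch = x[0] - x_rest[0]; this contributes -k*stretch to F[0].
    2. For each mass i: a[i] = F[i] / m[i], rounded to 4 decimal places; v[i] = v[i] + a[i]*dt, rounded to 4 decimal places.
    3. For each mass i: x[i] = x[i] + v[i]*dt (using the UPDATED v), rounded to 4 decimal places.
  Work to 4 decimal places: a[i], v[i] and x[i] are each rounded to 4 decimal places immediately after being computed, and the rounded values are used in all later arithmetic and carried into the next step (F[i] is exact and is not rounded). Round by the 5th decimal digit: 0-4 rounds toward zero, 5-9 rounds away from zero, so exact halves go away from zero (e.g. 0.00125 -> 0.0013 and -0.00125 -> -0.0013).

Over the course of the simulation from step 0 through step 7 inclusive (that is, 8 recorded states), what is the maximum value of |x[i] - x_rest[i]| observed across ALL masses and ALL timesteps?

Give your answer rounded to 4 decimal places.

Step 0: x=[7.0000 11.0000 13.0000] v=[0.0000 0.0000 0.0000]
Step 1: x=[6.2500 10.0000 14.5000] v=[-1.5000 -2.0000 3.0000]
Step 2: x=[4.8750 9.3750 16.2500] v=[-2.7500 -1.2500 3.5000]
Step 3: x=[3.4063 9.9375 17.0625] v=[-2.9375 1.1250 1.6250]
Step 4: x=[2.7188 10.7969 16.8125] v=[-1.3751 1.7188 -0.5000]
Step 5: x=[3.3711 10.6251 16.0547] v=[1.3046 -0.3437 -1.5156]
Step 6: x=[4.9942 9.5411 15.0821] v=[3.2461 -2.1681 -1.9452]
Step 7: x=[6.5055 8.9541 13.8390] v=[3.0225 -1.1740 -2.4862]
Max displacement = 2.2812

Answer: 2.2812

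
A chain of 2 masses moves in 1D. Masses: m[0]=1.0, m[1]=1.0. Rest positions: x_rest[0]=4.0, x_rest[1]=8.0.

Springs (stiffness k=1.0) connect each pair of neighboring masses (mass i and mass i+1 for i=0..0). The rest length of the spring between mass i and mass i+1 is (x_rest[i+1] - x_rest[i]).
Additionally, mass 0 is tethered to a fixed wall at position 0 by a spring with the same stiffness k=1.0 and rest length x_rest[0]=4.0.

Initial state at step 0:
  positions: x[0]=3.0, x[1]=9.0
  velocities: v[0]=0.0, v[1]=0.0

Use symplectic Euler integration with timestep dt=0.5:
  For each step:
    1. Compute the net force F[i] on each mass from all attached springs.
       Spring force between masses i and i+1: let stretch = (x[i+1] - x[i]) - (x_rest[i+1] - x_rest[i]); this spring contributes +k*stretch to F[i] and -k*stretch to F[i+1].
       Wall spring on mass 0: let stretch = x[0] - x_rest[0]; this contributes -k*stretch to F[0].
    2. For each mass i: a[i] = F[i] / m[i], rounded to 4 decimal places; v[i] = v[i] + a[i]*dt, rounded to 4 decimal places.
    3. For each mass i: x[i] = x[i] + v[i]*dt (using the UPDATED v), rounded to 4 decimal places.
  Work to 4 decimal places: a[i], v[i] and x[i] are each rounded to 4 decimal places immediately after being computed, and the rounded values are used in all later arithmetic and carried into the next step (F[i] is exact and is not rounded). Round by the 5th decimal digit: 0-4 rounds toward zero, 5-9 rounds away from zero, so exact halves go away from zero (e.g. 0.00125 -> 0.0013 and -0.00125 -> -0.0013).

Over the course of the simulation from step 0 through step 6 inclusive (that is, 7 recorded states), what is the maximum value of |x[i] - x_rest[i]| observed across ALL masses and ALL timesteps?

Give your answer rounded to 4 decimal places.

Step 0: x=[3.0000 9.0000] v=[0.0000 0.0000]
Step 1: x=[3.7500 8.5000] v=[1.5000 -1.0000]
Step 2: x=[4.7500 7.8125] v=[2.0000 -1.3750]
Step 3: x=[5.3282 7.3594] v=[1.1563 -0.9063]
Step 4: x=[5.0821 7.3985] v=[-0.4922 0.0781]
Step 5: x=[4.1446 7.8585] v=[-1.8751 0.9199]
Step 6: x=[3.0994 8.3900] v=[-2.0905 1.0630]
Max displacement = 1.3282

Answer: 1.3282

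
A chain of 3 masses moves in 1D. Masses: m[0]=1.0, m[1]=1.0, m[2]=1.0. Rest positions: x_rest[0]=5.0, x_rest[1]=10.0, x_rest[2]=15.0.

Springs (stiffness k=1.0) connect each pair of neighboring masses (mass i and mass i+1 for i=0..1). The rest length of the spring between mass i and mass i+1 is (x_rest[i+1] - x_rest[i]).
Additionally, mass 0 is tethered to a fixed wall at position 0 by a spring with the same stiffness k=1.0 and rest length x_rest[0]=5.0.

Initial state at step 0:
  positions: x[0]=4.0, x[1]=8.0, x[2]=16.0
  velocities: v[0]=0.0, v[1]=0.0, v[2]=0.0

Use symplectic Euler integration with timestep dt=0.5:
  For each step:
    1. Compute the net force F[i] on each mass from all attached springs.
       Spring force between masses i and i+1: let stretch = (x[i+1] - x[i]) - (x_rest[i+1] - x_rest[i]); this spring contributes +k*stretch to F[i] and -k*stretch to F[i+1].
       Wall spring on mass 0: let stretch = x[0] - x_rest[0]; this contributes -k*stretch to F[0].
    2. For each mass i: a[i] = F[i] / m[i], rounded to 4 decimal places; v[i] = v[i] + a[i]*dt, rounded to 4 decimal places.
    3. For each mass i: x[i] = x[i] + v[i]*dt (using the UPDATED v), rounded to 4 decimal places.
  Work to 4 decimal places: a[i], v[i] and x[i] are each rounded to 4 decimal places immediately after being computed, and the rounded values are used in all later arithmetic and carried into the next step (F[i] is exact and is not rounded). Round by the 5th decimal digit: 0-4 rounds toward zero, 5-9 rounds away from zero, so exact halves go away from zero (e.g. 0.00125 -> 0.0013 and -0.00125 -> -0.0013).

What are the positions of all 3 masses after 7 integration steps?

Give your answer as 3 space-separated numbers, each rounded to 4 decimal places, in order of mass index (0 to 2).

Step 0: x=[4.0000 8.0000 16.0000] v=[0.0000 0.0000 0.0000]
Step 1: x=[4.0000 9.0000 15.2500] v=[0.0000 2.0000 -1.5000]
Step 2: x=[4.2500 10.3125 14.1875] v=[0.5000 2.6250 -2.1250]
Step 3: x=[4.9532 11.0782 13.4063] v=[1.4063 1.5313 -1.5625]
Step 4: x=[5.9493 10.8946 13.2930] v=[1.9922 -0.3672 -0.2266]
Step 5: x=[6.6944 10.0743 13.8301] v=[1.4902 -1.6407 1.0742]
Step 6: x=[6.6109 9.3479 14.6783] v=[-0.1671 -1.4528 1.6963]
Step 7: x=[5.5589 9.2699 15.4439] v=[-2.1041 -0.1561 1.5311]

Answer: 5.5589 9.2699 15.4439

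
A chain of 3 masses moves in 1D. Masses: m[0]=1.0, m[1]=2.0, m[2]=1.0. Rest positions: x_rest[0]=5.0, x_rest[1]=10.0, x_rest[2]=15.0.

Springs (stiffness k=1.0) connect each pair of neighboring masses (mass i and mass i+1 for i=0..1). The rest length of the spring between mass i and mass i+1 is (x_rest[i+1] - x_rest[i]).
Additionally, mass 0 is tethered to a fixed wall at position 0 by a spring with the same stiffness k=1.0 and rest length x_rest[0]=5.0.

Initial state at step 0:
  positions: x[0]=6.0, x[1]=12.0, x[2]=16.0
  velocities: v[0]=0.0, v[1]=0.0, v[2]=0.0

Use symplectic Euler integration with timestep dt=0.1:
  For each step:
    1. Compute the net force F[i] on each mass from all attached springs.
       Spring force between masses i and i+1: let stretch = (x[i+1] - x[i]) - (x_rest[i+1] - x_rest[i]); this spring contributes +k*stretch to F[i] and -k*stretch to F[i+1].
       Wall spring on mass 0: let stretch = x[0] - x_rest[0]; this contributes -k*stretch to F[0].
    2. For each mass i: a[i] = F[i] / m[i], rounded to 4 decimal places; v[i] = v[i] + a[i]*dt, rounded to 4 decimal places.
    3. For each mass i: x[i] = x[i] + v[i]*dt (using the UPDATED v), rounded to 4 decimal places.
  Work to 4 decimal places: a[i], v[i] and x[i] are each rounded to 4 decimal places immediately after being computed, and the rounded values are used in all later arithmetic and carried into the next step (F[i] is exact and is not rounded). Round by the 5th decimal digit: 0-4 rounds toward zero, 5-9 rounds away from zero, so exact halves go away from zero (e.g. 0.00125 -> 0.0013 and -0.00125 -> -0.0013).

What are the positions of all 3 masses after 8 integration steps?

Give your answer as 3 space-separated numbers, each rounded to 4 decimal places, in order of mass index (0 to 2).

Answer: 5.9806 11.6702 16.3196

Derivation:
Step 0: x=[6.0000 12.0000 16.0000] v=[0.0000 0.0000 0.0000]
Step 1: x=[6.0000 11.9900 16.0100] v=[0.0000 -0.1000 0.1000]
Step 2: x=[5.9999 11.9702 16.0298] v=[-0.0010 -0.1985 0.1980]
Step 3: x=[5.9995 11.9408 16.0590] v=[-0.0040 -0.2940 0.2920]
Step 4: x=[5.9985 11.9023 16.0970] v=[-0.0098 -0.3852 0.3802]
Step 5: x=[5.9966 11.8552 16.1431] v=[-0.0193 -0.4707 0.4607]
Step 6: x=[5.9933 11.8003 16.1963] v=[-0.0331 -0.5492 0.5319]
Step 7: x=[5.9881 11.7383 16.2555] v=[-0.0517 -0.6198 0.5923]
Step 8: x=[5.9806 11.6702 16.3196] v=[-0.0755 -0.6815 0.6406]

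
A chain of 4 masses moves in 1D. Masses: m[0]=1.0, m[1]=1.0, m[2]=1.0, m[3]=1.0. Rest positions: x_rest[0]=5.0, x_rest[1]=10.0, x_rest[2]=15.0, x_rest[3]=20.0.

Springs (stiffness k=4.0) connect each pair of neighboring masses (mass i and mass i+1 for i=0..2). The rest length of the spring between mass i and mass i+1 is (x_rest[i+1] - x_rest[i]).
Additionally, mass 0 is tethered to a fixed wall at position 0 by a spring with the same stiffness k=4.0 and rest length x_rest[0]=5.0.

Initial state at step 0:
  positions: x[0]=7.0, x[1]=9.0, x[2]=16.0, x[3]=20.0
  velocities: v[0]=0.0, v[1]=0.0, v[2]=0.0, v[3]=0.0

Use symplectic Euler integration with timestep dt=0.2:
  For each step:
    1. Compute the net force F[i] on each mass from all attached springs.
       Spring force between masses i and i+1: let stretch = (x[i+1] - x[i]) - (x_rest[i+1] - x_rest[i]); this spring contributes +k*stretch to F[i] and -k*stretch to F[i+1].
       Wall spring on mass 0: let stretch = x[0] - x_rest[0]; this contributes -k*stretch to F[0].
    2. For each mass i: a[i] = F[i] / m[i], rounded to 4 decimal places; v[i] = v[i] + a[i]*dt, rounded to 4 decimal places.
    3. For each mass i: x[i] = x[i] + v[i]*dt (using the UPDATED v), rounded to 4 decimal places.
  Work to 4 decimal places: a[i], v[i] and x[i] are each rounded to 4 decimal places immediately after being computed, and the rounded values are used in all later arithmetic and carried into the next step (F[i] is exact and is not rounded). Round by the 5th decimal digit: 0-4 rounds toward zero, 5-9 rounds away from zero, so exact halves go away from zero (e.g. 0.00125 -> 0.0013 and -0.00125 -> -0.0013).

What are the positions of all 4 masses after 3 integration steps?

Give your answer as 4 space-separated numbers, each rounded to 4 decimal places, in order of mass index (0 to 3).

Answer: 3.9234 11.7540 14.4676 20.5135

Derivation:
Step 0: x=[7.0000 9.0000 16.0000 20.0000] v=[0.0000 0.0000 0.0000 0.0000]
Step 1: x=[6.2000 9.8000 15.5200 20.1600] v=[-4.0000 4.0000 -2.4000 0.8000]
Step 2: x=[4.9840 10.9392 14.8672 20.3776] v=[-6.0800 5.6960 -3.2640 1.0880]
Step 3: x=[3.9234 11.7540 14.4676 20.5135] v=[-5.3030 4.0742 -1.9981 0.6797]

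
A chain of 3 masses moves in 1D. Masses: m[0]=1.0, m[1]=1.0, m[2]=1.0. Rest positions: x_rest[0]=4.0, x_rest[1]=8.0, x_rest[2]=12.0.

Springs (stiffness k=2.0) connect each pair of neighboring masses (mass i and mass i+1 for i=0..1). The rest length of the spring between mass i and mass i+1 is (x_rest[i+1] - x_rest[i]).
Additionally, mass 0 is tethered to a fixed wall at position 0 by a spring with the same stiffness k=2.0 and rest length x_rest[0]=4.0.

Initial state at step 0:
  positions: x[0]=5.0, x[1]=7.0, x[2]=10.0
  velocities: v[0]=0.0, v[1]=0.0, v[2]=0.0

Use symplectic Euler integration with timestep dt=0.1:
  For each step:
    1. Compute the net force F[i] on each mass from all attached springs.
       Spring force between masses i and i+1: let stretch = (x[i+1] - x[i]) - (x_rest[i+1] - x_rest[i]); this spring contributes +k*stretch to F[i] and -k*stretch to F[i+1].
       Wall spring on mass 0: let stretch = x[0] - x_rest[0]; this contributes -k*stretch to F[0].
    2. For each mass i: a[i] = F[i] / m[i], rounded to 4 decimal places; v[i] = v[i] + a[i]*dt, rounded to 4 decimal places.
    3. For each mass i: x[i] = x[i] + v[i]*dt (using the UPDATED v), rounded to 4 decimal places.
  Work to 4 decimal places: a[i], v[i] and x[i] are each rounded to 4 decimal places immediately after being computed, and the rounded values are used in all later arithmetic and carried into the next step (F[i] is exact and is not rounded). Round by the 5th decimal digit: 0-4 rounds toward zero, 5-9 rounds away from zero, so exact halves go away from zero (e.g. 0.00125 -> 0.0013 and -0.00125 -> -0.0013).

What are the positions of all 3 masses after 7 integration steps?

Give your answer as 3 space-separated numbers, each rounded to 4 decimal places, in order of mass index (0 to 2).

Step 0: x=[5.0000 7.0000 10.0000] v=[0.0000 0.0000 0.0000]
Step 1: x=[4.9400 7.0200 10.0200] v=[-0.6000 0.2000 0.2000]
Step 2: x=[4.8228 7.0584 10.0600] v=[-1.1720 0.3840 0.4000]
Step 3: x=[4.6539 7.1121 10.1200] v=[-1.6894 0.5372 0.5997]
Step 4: x=[4.4411 7.1768 10.1998] v=[-2.1285 0.6471 0.7981]
Step 5: x=[4.1941 7.2473 10.2992] v=[-2.4696 0.7046 0.9935]
Step 6: x=[3.9243 7.3177 10.4175] v=[-2.6978 0.7043 1.1831]
Step 7: x=[3.6439 7.3823 10.5538] v=[-2.8040 0.6456 1.3631]

Answer: 3.6439 7.3823 10.5538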